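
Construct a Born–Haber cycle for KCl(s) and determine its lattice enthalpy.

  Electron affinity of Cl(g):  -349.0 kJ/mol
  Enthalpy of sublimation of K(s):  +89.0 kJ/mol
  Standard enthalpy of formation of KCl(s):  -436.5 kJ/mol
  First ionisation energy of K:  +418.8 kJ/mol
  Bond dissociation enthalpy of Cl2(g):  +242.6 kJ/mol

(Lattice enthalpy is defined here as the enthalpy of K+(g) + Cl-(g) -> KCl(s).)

U = -716.6 kJ/mol

ΔHf° = 1·ΔHsub + 1·(ΣIE) + 1/2·D(Cl2) + 1·EA + U
-436.5 = 1·(+89.0) + 1·(+418.8) + 1/2·(+242.6) + 1·(-349.0) + U
U = -436.5 − (+280.1) = -716.6 kJ/mol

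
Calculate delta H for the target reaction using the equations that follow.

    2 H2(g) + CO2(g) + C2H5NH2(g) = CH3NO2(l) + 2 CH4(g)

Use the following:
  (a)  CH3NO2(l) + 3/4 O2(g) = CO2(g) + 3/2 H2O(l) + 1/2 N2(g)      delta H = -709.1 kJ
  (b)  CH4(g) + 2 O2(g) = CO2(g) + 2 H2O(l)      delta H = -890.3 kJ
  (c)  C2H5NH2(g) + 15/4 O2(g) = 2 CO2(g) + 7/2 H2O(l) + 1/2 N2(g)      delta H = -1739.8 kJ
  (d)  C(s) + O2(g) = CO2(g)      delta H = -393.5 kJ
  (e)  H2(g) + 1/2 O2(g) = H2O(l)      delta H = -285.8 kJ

(a) reversed (reverse to put CH3NO2(l) on the product side): +709.1 kJ
(b) reversed and × 2 (reverse to put CH4(g) on the product side; scale by 2 for the 2 CH4(g)): (-2)·(-890.3) = +1780.6 kJ
(c) as written (C2H5NH2(g) already on the reactant side): -1739.8 kJ
(d): not needed (C(s) appears nowhere else).
(e) × 2 (×2 to match 2 H2(g) in the target): (2)·(-285.8) = -571.6 kJ
delta H = (+709.1) + (+1780.6) + (-1739.8) + (-571.6) = 178.3 kJ

delta H = 178.3 kJ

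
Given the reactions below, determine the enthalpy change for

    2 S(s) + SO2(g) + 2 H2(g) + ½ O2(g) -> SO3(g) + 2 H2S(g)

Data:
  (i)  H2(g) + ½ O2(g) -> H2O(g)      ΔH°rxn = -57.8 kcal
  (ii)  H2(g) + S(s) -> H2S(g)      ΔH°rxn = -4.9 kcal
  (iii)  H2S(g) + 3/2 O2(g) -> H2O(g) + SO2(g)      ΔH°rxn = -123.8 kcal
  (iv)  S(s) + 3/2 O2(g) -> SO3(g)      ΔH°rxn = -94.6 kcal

ΔH°rxn = -33.5 kcal

(i) as written: -57.8 kcal
(ii) as written: -4.9 kcal
(iii) reversed: +123.8 kcal
(iv) as written: -94.6 kcal
ΔH°rxn = (-57.8) + (-4.9) + (+123.8) + (-94.6) = -33.5 kcal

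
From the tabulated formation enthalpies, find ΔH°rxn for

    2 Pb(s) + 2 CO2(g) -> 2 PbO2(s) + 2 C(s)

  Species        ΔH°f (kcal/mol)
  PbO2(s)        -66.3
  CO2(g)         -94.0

ΔH°rxn = 55.4 kcal/mol

ΔH°rxn = Σ nΔHf°(products) − Σ nΔHf°(reactants).
Products: 2·(-66.3) + 2·(+0.0) = -132.6
Reactants: 2·(+0.0) + 2·(-94.0) = -188.0
ΔH°rxn = (-132.6) − (-188.0) = 55.4 kcal/mol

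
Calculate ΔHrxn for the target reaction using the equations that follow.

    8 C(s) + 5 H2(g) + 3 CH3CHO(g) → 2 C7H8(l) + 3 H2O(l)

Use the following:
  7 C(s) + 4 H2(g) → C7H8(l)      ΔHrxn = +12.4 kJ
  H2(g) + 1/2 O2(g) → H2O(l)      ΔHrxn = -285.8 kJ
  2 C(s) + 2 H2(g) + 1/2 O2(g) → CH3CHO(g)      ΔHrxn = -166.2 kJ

ΔHrxn = -334.0 kJ

equation 1 × 2: (2)·(+12.4) = +24.8 kJ
equation 2 × 3: (3)·(-285.8) = -857.4 kJ
equation 3 reversed and × 3: (-3)·(-166.2) = +498.6 kJ
Combining the equations, ΔHrxn = (2)·(+12.4) + (3)·(-285.8) + (-3)·(-166.2) = -334.0 kJ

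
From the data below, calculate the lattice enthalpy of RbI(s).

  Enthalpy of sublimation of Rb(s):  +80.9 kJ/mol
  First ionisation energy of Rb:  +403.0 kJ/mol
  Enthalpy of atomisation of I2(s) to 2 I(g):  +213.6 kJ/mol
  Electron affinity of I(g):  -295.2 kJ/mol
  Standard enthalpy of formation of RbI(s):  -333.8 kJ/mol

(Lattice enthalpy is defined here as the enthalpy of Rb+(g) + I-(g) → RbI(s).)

U = -629.3 kJ/mol

ΔHf° = 1·ΔHsub + 1·(ΣIE) + 1/2·D(I2) + 1·EA + U
-333.8 = 1·(+80.9) + 1·(+403.0) + 1/2·(+213.6) + 1·(-295.2) + U
U = -333.8 − (+295.5) = -629.3 kJ/mol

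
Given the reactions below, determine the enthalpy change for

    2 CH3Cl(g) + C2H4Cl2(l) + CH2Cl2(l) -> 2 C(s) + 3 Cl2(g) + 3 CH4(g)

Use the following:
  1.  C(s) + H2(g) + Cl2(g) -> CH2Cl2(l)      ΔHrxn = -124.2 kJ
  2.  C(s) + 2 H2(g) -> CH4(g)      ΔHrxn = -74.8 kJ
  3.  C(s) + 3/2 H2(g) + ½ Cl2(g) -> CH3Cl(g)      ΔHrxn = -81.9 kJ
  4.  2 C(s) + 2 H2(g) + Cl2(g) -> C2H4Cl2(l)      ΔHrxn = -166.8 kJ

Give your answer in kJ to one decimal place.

eq. 1 reversed (CH2Cl2(l) must end up as a reactant): +124.2 kJ
eq. 2 × 3 (×3 to match 3 CH4(g) in the target): (3)·(-74.8) = -224.4 kJ
eq. 3 reversed and × 2 (reverse to put CH3Cl(g) on the reactant side; scale by 2 for the 2 CH3Cl(g)): (-2)·(-81.9) = +163.8 kJ
eq. 4 reversed (reverse to put C2H4Cl2(l) on the reactant side): +166.8 kJ
By Hess's law, ΔHrxn = (+124.2) + (-224.4) + (+163.8) + (+166.8) = 230.4 kJ

ΔHrxn = 230.4 kJ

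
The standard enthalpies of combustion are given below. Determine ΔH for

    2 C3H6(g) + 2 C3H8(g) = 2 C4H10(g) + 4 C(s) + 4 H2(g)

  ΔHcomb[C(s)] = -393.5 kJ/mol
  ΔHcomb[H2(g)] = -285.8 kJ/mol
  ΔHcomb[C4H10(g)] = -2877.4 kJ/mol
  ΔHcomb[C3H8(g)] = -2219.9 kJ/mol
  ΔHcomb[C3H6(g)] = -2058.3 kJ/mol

ΔH = -84.4 kJ/mol

With combustion enthalpies, reactants minus products:
= [2·(-2058.3) + 2·(-2219.9)] − [2·(-2877.4) + 4·(-393.5) + 4·(-285.8)]
= -84.4 kJ/mol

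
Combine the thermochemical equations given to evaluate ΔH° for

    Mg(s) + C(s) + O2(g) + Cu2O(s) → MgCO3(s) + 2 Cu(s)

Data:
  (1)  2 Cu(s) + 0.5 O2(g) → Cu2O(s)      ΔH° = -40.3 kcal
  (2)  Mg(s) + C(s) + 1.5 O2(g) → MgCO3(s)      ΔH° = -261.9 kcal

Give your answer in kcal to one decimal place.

ΔH° = -221.6 kcal

(1) reversed: +40.3 kcal
(2) as written: -261.9 kcal
By Hess's law, ΔH° = (-1)·(-40.3) + (1)·(-261.9) = -221.6 kcal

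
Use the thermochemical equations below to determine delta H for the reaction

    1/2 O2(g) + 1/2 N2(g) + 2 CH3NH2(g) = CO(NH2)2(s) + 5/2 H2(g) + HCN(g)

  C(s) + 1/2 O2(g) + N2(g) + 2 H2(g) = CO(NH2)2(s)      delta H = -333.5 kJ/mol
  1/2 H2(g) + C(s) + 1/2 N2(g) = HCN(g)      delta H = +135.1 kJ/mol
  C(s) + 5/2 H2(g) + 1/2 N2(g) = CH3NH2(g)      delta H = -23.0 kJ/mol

delta H = -152.4 kJ/mol

equation 1 as written (CO(NH2)2(s) already on the product side): -333.5 kJ/mol
equation 2 as written (HCN(g) already on the product side): +135.1 kJ/mol
equation 3 reversed and × 2 (reverse to put CH3NH2(g) on the reactant side; scale by 2 for the 2 CH3NH2(g)): (-2)·(-23.0) = +46.0 kJ/mol
By Hess's law, delta H = (-333.5) + (+135.1) + (+46.0) = -152.4 kJ/mol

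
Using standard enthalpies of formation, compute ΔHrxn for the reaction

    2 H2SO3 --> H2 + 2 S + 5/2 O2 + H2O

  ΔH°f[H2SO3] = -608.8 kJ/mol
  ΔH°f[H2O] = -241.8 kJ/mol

ΔH°rxn = Σ nΔHf°(products) − Σ nΔHf°(reactants).
Products: 1·(+0.0) + 2·(+0.0) + 5/2·(+0.0) + 1·(-241.8) = -241.8
Reactants: 2·(-608.8) = -1217.6
ΔHrxn = (-241.8) − (-1217.6) = 975.8 kJ/mol

ΔHrxn = 975.8 kJ/mol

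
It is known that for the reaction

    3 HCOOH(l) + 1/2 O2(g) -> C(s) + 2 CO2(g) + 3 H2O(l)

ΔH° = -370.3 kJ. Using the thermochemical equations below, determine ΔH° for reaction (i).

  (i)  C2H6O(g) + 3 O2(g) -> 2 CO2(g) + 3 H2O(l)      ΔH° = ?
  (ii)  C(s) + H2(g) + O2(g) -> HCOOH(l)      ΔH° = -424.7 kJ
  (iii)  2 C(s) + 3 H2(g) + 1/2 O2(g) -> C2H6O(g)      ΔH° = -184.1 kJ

ΔH° = -1460.3 kJ

(i) as written (CO2(g) already on the product side): contributes x
(ii) reversed and × 3 (reverse to put HCOOH(l) on the reactant side; scale by 3 for the 3 HCOOH(l)): (-3)·(-424.7) = +1274.1 kJ
(iii) as written: -184.1 kJ
-370.3 = (+1274.1) + (-184.1) + x
x = (-370.3 − (+1090.0)) / (1) = -1460.3 kJ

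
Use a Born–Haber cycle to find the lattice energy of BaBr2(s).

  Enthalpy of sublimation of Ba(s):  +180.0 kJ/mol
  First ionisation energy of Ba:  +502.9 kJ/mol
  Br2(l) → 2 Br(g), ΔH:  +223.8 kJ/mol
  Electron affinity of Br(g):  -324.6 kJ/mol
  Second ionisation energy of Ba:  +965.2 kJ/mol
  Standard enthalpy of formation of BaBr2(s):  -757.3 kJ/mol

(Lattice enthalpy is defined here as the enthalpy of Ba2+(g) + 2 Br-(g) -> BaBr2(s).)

ΔHf° = 1·ΔHsub + 1·(ΣIE) + 1·D(Br2) + 2·EA + U
-757.3 = 1·(+180.0) + 1·(+1468.1) + 1·(+223.8) + 2·(-324.6) + U
U = -757.3 − (+1222.7) = -1980.0 kJ/mol

U = -1980.0 kJ/mol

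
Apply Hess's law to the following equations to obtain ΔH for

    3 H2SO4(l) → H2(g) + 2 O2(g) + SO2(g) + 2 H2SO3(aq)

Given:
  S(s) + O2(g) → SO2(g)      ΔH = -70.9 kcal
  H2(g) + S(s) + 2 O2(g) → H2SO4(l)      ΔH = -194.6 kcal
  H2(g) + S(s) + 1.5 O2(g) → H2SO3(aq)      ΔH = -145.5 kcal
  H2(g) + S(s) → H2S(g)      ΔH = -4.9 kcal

equation 1 as written: -70.9 kcal
equation 2 reversed and × 3: (-3)·(-194.6) = +583.8 kcal
equation 3 × 2: (2)·(-145.5) = -291.0 kcal
equation 4: not needed.
ΔH = (1)·(-70.9) + (-3)·(-194.6) + (2)·(-145.5) = 221.9 kcal

ΔH = 221.9 kcal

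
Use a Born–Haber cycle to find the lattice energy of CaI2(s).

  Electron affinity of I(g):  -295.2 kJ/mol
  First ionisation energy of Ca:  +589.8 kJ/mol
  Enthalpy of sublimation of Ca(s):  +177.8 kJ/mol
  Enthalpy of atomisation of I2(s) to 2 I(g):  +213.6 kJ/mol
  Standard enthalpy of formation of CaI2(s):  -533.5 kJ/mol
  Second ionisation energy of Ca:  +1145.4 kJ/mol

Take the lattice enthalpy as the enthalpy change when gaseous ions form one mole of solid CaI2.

ΔHf° = 1·ΔHsub + 1·(ΣIE) + 1·D(I2) + 2·EA + U
-533.5 = 1·(+177.8) + 1·(+1735.2) + 1·(+213.6) + 2·(-295.2) + U
U = -533.5 − (+1536.2) = -2069.7 kJ/mol

U = -2069.7 kJ/mol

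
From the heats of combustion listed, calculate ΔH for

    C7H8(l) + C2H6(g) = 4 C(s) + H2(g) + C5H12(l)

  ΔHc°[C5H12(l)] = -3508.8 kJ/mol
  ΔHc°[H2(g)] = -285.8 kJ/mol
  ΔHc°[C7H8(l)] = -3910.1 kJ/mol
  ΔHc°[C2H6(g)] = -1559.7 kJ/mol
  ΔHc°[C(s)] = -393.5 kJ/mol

ΔH = -101.2 kJ/mol

Using ΔH = Σ nΔHc°(reactants) − Σ nΔHc°(products):
= [1·(-3910.1) + 1·(-1559.7)] − [4·(-393.5) + 1·(-285.8) + 1·(-3508.8)]
= -101.2 kJ/mol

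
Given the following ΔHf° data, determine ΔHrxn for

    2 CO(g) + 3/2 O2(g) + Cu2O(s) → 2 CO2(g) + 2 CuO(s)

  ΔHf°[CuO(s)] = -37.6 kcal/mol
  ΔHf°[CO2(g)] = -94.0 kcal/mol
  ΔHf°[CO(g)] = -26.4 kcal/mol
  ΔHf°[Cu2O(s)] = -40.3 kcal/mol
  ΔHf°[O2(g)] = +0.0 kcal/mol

Products: 2·(-94.0) + 2·(-37.6) = -263.2
Reactants: 2·(-26.4) + 3/2·(+0.0) + 1·(-40.3) = -93.1
ΔHrxn = (-263.2) − (-93.1) = -170.1 kcal/mol

ΔHrxn = -170.1 kcal/mol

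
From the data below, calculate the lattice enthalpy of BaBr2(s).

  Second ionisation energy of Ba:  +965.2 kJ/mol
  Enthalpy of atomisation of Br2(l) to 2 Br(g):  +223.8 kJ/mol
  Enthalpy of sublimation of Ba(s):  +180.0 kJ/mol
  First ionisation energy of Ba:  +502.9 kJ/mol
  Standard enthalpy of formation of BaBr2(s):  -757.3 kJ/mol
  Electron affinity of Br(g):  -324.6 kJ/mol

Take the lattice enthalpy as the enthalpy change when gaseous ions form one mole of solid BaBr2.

ΔHf° = 1·ΔHsub + 1·(ΣIE) + 1·D(Br2) + 2·EA + U
-757.3 = 1·(+180.0) + 1·(+1468.1) + 1·(+223.8) + 2·(-324.6) + U
U = -757.3 − (+1222.7) = -1980.0 kJ/mol

U = -1980.0 kJ/mol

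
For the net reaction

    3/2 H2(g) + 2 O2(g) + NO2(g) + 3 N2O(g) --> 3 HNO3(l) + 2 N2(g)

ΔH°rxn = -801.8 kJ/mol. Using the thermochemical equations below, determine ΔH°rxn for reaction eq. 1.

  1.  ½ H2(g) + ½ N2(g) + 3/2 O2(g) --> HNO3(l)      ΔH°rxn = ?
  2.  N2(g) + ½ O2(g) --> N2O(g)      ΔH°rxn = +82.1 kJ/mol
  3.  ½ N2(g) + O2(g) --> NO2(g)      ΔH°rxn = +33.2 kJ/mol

ΔH°rxn = -174.1 kJ/mol

eq. 1 × 3 (×3 to match 3 HNO3(l) in the target): contributes 3·x
eq. 2 reversed and × 3 (reverse to put N2O(g) on the reactant side; ×3 to match 3 N2O(g) in the target): (-3)·(+82.1) = -246.3 kJ/mol
eq. 3 reversed (NO2(g) must end up as a reactant): -33.2 kJ/mol
-801.8 = (-246.3) + (-33.2) + 3·x
x = (-801.8 − (-279.5)) / (3) = -174.1 kJ/mol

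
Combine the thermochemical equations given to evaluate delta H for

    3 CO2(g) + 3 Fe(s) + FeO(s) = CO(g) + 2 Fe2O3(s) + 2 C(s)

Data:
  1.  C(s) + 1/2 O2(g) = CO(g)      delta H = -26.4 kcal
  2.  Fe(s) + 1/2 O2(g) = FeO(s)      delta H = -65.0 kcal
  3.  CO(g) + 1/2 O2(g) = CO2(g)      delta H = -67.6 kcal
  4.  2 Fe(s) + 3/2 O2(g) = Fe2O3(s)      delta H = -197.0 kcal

delta H = -73.4 kcal

eq. 1 reversed and × 2: (-2)·(-26.4) = +52.8 kcal
eq. 2 reversed: +65.0 kcal
eq. 3 reversed and × 3: (-3)·(-67.6) = +202.8 kcal
eq. 4 × 2: (2)·(-197.0) = -394.0 kcal
delta H = (+52.8) + (+65.0) + (+202.8) + (-394.0) = -73.4 kcal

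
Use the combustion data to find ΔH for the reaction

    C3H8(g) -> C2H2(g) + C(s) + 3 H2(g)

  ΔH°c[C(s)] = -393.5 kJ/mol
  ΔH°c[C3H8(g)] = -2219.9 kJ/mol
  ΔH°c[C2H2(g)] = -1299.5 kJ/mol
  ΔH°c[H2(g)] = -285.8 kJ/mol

ΔH = 330.5 kJ/mol

With combustion enthalpies, reactants minus products:
= [1·(-2219.9)] − [1·(-1299.5) + 1·(-393.5) + 3·(-285.8)]
= 330.5 kJ/mol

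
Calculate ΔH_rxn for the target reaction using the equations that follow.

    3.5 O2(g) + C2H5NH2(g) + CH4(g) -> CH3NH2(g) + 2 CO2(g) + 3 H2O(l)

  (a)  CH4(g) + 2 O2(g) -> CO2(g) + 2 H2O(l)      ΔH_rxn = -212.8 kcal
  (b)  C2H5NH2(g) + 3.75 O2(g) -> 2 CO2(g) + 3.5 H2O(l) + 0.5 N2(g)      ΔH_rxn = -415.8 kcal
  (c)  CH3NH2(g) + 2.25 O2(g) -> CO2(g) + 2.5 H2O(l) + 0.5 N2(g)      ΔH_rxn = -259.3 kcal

ΔH_rxn = -369.3 kcal

(a) as written (CH4(g) already on the reactant side): -212.8 kcal
(b) as written (C2H5NH2(g) already on the reactant side): -415.8 kcal
(c) reversed (reverse to put CH3NH2(g) on the product side): +259.3 kcal
ΔH_rxn = (1)·(-212.8) + (1)·(-415.8) + (-1)·(-259.3) = -369.3 kcal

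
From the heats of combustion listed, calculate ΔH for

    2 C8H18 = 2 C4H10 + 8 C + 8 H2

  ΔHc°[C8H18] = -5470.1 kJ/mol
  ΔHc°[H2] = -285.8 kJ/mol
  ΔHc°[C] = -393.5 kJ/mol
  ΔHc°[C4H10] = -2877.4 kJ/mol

Using ΔH = Σ nΔHc°(reactants) − Σ nΔHc°(products):
= [2·(-5470.1)] − [2·(-2877.4) + 8·(-393.5) + 8·(-285.8)]
= 249.0 kJ/mol

ΔH = 249.0 kJ/mol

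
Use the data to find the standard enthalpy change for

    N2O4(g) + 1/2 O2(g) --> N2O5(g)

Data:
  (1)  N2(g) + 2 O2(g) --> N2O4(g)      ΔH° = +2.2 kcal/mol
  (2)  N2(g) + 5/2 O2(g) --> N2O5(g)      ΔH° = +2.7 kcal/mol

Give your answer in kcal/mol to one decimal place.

ΔH° = 0.5 kcal/mol

(1) reversed (N2O4(g) must end up as a reactant): -2.2 kcal/mol
(2) as written (N2O5(g) already on the product side): +2.7 kcal/mol
ΔH° = (-1)·(+2.2) + (1)·(+2.7) = 0.5 kcal/mol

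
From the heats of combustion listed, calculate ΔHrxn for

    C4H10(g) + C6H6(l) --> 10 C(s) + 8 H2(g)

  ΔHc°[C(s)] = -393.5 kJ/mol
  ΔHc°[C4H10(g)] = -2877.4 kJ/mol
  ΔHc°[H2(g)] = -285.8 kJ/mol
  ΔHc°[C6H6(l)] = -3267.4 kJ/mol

With combustion enthalpies, reactants minus products:
= [1·(-2877.4) + 1·(-3267.4)] − [10·(-393.5) + 8·(-285.8)]
= 76.6 kJ/mol

ΔHrxn = 76.6 kJ/mol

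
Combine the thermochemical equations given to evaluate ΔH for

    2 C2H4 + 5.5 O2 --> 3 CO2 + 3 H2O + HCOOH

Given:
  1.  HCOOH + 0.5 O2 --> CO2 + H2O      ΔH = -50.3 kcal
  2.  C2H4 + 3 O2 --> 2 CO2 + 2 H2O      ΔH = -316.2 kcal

ΔH = -582.1 kcal

eq. 1 reversed (reverse to put HCOOH on the product side): +50.3 kcal
eq. 2 × 2 (scale by 2 for the 2 C2H4): (2)·(-316.2) = -632.4 kcal
Summing the manipulated equations, ΔH = (-1)·(-50.3) + (2)·(-316.2) = -582.1 kcal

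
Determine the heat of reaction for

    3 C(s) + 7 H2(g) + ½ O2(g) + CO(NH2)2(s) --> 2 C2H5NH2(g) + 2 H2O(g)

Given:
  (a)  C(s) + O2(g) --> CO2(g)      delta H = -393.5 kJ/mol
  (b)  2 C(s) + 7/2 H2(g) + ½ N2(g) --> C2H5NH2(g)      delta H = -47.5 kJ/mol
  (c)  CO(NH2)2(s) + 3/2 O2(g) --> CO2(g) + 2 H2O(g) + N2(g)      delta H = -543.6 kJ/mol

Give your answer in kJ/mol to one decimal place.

(a) reversed: +393.5 kJ/mol
(b) × 2: (2)·(-47.5) = -95.0 kJ/mol
(c) as written: -543.6 kJ/mol
Summing the manipulated equations, delta H = (-1)·(-393.5) + (2)·(-47.5) + (1)·(-543.6) = -245.1 kJ/mol

delta H = -245.1 kJ/mol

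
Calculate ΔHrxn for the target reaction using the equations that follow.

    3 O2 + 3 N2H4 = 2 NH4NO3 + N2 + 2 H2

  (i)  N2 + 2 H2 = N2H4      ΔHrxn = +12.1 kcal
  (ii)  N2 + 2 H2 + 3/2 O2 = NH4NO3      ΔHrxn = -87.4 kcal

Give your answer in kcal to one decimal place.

(i) reversed and × 3: (-3)·(+12.1) = -36.3 kcal
(ii) × 2: (2)·(-87.4) = -174.8 kcal
ΔHrxn = (-3)·(+12.1) + (2)·(-87.4) = -211.1 kcal

ΔHrxn = -211.1 kcal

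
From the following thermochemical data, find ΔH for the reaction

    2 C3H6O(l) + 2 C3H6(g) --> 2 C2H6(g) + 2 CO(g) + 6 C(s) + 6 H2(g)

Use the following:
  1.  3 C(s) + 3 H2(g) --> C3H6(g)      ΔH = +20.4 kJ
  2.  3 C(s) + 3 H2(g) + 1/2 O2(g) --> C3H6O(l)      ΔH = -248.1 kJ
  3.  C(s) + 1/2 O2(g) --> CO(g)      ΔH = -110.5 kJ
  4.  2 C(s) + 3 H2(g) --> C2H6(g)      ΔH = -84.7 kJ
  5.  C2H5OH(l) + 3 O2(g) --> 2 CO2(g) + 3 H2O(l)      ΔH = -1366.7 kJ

eq. 1 reversed and × 2 (reverse to put C3H6(g) on the reactant side; ×2 to match 2 C3H6(g) in the target): (-2)·(+20.4) = -40.8 kJ
eq. 2 reversed and × 2 (reverse to put C3H6O(l) on the reactant side; ×2 to match 2 C3H6O(l) in the target): (-2)·(-248.1) = +496.2 kJ
eq. 3 × 2 (×2 to match 2 CO(g) in the target): (2)·(-110.5) = -221.0 kJ
eq. 4 × 2 (×2 to match 2 C2H6(g) in the target): (2)·(-84.7) = -169.4 kJ
eq. 5: not needed (H2O(l) appears nowhere else).
ΔH = (-2)·(+20.4) + (-2)·(-248.1) + (2)·(-110.5) + (2)·(-84.7) = 65.0 kJ

ΔH = 65.0 kJ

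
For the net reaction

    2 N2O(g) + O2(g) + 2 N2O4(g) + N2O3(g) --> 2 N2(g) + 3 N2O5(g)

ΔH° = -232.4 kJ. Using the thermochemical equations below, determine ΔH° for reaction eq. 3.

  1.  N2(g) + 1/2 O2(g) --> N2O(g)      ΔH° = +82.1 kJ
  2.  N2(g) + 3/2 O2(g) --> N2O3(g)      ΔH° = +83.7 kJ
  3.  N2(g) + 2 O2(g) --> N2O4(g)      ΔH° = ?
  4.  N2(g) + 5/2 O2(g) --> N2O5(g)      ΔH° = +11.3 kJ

eq. 1 reversed and × 2 (N2O(g) must end up as a reactant; ×2 to match 2 N2O(g) in the target): (-2)·(+82.1) = -164.2 kJ
eq. 2 reversed (N2O3(g) must end up as a reactant): -83.7 kJ
eq. 3 reversed and × 2 (reverse to put N2O4(g) on the reactant side; ×2 to match 2 N2O4(g) in the target): contributes −2·x
eq. 4 × 3 (scale by 3 for the 3 N2O5(g)): (3)·(+11.3) = +33.9 kJ
-232.4 = (-164.2) + (-83.7) + (+33.9) − 2·x
x = (-232.4 − (-214.0)) / (-2) = 9.2 kJ

ΔH° = 9.2 kJ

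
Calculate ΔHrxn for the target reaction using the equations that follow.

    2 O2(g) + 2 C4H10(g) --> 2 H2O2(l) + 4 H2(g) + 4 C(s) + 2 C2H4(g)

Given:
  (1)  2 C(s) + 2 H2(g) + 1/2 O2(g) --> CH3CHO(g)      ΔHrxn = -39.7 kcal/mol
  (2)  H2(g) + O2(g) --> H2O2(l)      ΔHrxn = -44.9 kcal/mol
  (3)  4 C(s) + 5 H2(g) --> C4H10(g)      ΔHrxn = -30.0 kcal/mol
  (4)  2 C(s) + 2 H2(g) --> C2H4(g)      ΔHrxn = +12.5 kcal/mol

(1): not needed.
(2) × 2: (2)·(-44.9) = -89.8 kcal/mol
(3) reversed and × 2: (-2)·(-30.0) = +60.0 kcal/mol
(4) × 2: (2)·(+12.5) = +25.0 kcal/mol
ΔHrxn = (-89.8) + (+60.0) + (+25.0) = -4.8 kcal/mol

ΔHrxn = -4.8 kcal/mol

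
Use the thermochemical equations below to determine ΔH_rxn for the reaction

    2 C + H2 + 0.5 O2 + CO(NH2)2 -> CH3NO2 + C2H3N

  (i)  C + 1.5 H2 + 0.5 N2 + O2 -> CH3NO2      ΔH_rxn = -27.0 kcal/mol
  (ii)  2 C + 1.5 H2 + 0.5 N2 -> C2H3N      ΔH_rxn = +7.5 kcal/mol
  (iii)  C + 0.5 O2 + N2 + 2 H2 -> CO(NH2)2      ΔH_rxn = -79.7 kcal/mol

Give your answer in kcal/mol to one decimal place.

(i) as written (CH3NO2 already on the product side): -27.0 kcal/mol
(ii) as written (C2H3N already on the product side): +7.5 kcal/mol
(iii) reversed (CO(NH2)2 must end up as a reactant): +79.7 kcal/mol
Since enthalpy is a state function, ΔH_rxn = (-27.0) + (+7.5) + (+79.7) = 60.2 kcal/mol

ΔH_rxn = 60.2 kcal/mol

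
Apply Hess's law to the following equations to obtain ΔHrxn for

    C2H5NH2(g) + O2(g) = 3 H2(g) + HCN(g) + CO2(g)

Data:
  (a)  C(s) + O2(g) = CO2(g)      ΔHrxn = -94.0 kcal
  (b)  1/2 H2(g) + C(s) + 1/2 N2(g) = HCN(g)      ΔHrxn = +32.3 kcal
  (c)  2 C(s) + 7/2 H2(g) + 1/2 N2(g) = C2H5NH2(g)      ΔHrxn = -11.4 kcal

(a) as written (CO2(g) already on the product side): -94.0 kcal
(b) as written (HCN(g) already on the product side): +32.3 kcal
(c) reversed (reverse to put C2H5NH2(g) on the reactant side): +11.4 kcal
Combining the equations, ΔHrxn = (-94.0) + (+32.3) + (+11.4) = -50.3 kcal

ΔHrxn = -50.3 kcal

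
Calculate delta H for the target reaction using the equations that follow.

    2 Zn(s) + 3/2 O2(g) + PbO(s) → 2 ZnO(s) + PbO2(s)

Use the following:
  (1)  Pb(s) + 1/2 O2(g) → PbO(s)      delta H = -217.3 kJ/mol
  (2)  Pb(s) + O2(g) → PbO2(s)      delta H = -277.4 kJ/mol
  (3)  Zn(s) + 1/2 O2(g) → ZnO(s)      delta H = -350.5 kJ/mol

delta H = -761.1 kJ/mol

(1) reversed: +217.3 kJ/mol
(2) as written: -277.4 kJ/mol
(3) × 2: (2)·(-350.5) = -701.0 kJ/mol
Since enthalpy is a state function, delta H = (-1)·(-217.3) + (1)·(-277.4) + (2)·(-350.5) = -761.1 kJ/mol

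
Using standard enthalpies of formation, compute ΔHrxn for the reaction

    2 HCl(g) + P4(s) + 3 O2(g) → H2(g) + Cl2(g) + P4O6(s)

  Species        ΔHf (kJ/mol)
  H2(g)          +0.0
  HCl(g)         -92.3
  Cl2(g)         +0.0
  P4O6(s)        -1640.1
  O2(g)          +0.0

ΔHrxn = -1455.5 kJ/mol

Products: 1·(+0.0) + 1·(+0.0) + 1·(-1640.1) = -1640.1
Reactants: 2·(-92.3) + 1·(+0.0) + 3·(+0.0) = -184.6
ΔHrxn = (-1640.1) − (-184.6) = -1455.5 kJ/mol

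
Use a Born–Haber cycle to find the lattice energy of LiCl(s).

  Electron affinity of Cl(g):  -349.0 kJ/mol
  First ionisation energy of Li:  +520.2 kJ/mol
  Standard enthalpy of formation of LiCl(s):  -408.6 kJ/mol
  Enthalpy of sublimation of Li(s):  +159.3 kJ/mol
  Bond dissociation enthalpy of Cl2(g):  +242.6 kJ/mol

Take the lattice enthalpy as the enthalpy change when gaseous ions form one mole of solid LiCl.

U = -860.4 kJ/mol

ΔHf° = 1·ΔHsub + 1·(ΣIE) + 1/2·D(Cl2) + 1·EA + U
-408.6 = 1·(+159.3) + 1·(+520.2) + 1/2·(+242.6) + 1·(-349.0) + U
U = -408.6 − (+451.8) = -860.4 kJ/mol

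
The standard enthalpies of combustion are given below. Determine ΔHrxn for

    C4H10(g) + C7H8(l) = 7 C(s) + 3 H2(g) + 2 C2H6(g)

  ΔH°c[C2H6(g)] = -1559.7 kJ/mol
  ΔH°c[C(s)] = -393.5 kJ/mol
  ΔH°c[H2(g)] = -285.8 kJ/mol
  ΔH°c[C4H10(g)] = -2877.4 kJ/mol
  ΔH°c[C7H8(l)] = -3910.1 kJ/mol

ΔHrxn = -56.2 kJ/mol

Using ΔH = Σ nΔHc°(reactants) − Σ nΔHc°(products):
= [1·(-2877.4) + 1·(-3910.1)] − [7·(-393.5) + 3·(-285.8) + 2·(-1559.7)]
= -56.2 kJ/mol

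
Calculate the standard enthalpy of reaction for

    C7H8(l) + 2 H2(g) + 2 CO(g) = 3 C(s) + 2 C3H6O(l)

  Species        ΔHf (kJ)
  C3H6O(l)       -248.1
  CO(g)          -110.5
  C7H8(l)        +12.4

ΔH° = -287.6 kJ

ΔH°rxn = Σ nΔHf°(products) − Σ nΔHf°(reactants).
Products: 3·(+0.0) + 2·(-248.1) = -496.2
Reactants: 1·(+12.4) + 2·(+0.0) + 2·(-110.5) = -208.6
ΔH° = (-496.2) − (-208.6) = -287.6 kJ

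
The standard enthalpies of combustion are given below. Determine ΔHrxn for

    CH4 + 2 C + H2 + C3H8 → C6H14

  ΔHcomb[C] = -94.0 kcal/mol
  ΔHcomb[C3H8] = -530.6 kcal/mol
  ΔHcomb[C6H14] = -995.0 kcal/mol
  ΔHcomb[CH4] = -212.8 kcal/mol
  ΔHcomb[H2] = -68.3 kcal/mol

ΔHrxn = -4.7 kcal/mol

Using ΔH = Σ nΔHc°(reactants) − Σ nΔHc°(products):
= [1·(-212.8) + 2·(-94.0) + 1·(-68.3) + 1·(-530.6)] − [1·(-995.0)]
= -4.7 kcal/mol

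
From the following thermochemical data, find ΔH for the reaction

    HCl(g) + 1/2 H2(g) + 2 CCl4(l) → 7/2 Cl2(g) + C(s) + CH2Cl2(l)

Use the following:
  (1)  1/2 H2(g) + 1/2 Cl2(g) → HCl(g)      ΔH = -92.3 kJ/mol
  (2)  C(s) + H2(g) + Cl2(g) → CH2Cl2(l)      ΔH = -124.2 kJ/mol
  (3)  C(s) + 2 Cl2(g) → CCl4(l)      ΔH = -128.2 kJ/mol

ΔH = 224.5 kJ/mol

(1) reversed: +92.3 kJ/mol
(2) as written: -124.2 kJ/mol
(3) reversed and × 2: (-2)·(-128.2) = +256.4 kJ/mol
ΔH = (-1)·(-92.3) + (1)·(-124.2) + (-2)·(-128.2) = 224.5 kJ/mol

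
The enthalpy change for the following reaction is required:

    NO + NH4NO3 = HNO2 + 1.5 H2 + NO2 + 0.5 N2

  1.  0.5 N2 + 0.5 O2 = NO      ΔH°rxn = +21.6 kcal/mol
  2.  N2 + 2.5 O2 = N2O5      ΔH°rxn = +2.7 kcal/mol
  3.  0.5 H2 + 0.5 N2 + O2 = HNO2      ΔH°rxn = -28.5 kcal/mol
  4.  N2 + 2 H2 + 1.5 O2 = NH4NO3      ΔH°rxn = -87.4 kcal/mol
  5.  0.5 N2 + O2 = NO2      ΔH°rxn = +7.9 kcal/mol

ΔH°rxn = 45.2 kcal/mol

eq. 1 reversed (reverse to put NO on the reactant side): -21.6 kcal/mol
eq. 2: not needed (N2O5 appears nowhere else).
eq. 3 as written (HNO2 already on the product side): -28.5 kcal/mol
eq. 4 reversed (NH4NO3 must end up as a reactant): +87.4 kcal/mol
eq. 5 as written (NO2 already on the product side): +7.9 kcal/mol
ΔH°rxn = (-21.6) + (-28.5) + (+87.4) + (+7.9) = 45.2 kcal/mol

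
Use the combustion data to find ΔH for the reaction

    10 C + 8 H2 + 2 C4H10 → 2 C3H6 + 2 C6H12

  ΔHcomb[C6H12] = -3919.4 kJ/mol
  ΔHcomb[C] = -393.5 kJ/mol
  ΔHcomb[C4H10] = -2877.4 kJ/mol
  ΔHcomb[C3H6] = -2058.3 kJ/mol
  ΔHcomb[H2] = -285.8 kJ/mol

Using ΔH = Σ nΔHc°(reactants) − Σ nΔHc°(products):
= [10·(-393.5) + 8·(-285.8) + 2·(-2877.4)] − [2·(-2058.3) + 2·(-3919.4)]
= -20.8 kJ/mol

ΔH = -20.8 kJ/mol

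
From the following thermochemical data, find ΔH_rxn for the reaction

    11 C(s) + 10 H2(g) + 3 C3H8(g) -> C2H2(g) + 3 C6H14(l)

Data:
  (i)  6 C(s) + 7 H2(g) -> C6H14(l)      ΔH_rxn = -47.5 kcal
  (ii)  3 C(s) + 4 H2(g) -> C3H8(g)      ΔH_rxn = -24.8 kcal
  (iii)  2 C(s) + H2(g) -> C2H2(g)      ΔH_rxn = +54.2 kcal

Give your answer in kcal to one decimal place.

(i) × 3: (3)·(-47.5) = -142.5 kcal
(ii) reversed and × 3: (-3)·(-24.8) = +74.4 kcal
(iii) as written: +54.2 kcal
ΔH_rxn = (3)·(-47.5) + (-3)·(-24.8) + (1)·(+54.2) = -13.9 kcal

ΔH_rxn = -13.9 kcal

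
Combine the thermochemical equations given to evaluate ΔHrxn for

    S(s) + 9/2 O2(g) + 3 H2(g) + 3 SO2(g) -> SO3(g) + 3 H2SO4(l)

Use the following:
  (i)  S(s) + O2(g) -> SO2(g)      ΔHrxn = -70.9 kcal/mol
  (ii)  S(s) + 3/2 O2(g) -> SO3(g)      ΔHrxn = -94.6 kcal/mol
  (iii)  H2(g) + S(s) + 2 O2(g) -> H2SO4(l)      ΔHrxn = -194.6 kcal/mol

(i) reversed and × 3 (reverse to put SO2(g) on the reactant side; scale by 3 for the 3 SO2(g)): (-3)·(-70.9) = +212.7 kcal/mol
(ii) as written (SO3(g) already on the product side): -94.6 kcal/mol
(iii) × 3 (×3 to match 3 H2SO4(l) in the target): (3)·(-194.6) = -583.8 kcal/mol
ΔHrxn = (-3)·(-70.9) + (1)·(-94.6) + (3)·(-194.6) = -465.7 kcal/mol

ΔHrxn = -465.7 kcal/mol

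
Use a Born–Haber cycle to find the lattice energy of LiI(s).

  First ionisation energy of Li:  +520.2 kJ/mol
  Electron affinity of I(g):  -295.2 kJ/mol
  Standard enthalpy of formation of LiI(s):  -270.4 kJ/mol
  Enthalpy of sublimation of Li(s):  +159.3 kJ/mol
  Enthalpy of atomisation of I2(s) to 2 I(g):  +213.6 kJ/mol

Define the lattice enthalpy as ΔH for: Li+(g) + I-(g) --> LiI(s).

U = -761.5 kJ/mol

ΔHf° = 1·ΔHsub + 1·(ΣIE) + 1/2·D(I2) + 1·EA + U
-270.4 = 1·(+159.3) + 1·(+520.2) + 1/2·(+213.6) + 1·(-295.2) + U
U = -270.4 − (+491.1) = -761.5 kJ/mol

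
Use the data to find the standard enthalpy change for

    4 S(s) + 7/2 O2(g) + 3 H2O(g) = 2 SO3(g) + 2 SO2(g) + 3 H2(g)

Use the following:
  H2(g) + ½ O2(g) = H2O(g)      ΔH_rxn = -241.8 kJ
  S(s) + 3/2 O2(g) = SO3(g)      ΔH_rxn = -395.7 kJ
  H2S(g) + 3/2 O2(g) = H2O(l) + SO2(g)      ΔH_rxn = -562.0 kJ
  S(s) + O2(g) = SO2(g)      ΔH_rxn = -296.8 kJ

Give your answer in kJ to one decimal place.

ΔH_rxn = -659.6 kJ

equation 1 reversed and × 3 (reverse to put H2O(g) on the reactant side; scale by 3 for the 3 H2O(g)): (-3)·(-241.8) = +725.4 kJ
equation 2 × 2 (scale by 2 for the 2 SO3(g)): (2)·(-395.7) = -791.4 kJ
equation 3: not needed (H2O(l) appears nowhere else).
equation 4 × 2: (2)·(-296.8) = -593.6 kJ
ΔH_rxn = (-3)·(-241.8) + (2)·(-395.7) + (2)·(-296.8) = -659.6 kJ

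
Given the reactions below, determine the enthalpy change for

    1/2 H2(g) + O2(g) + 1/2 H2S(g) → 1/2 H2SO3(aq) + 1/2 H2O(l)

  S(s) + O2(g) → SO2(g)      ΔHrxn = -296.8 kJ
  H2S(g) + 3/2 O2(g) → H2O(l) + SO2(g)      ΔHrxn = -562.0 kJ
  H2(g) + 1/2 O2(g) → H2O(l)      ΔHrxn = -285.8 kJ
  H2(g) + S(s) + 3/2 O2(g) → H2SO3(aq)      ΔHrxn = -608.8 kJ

equation 1 reversed and × 1/2: (-1/2)·(-296.8) = +148.4 kJ
equation 2 × 1/2 (scale by 1/2 for the 1/2 H2S(g)): (1/2)·(-562.0) = -281.0 kJ
equation 3: not needed.
equation 4 × 1/2 (×1/2 to match 1/2 H2SO3(aq) in the target): (1/2)·(-608.8) = -304.4 kJ
ΔHrxn = (+148.4) + (-281.0) + (-304.4) = -437.0 kJ

ΔHrxn = -437.0 kJ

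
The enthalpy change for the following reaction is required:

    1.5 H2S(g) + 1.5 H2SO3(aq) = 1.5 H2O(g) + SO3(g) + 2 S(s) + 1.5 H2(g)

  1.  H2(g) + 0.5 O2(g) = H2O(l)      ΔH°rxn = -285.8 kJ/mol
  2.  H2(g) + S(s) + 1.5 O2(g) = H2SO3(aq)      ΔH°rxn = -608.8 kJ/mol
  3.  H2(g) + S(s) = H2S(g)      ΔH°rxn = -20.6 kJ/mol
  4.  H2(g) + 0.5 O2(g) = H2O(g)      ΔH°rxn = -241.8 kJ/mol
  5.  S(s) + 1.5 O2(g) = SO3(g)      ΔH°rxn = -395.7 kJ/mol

eq. 1: not needed (H2O(l) appears nowhere else).
eq. 2 reversed and × 3/2 (reverse to put H2SO3(aq) on the reactant side; ×3/2 to match 3/2 H2SO3(aq) in the target): (-3/2)·(-608.8) = +913.2 kJ/mol
eq. 3 reversed and × 3/2 (H2S(g) must end up as a reactant; ×3/2 to match 3/2 H2S(g) in the target): (-3/2)·(-20.6) = +30.9 kJ/mol
eq. 4 × 3/2 (scale by 3/2 for the 3/2 H2O(g)): (3/2)·(-241.8) = -362.7 kJ/mol
eq. 5 as written (SO3(g) already on the product side): -395.7 kJ/mol
Combining the equations, ΔH°rxn = (-3/2)·(-608.8) + (-3/2)·(-20.6) + (3/2)·(-241.8) + (1)·(-395.7) = 185.7 kJ/mol

ΔH°rxn = 185.7 kJ/mol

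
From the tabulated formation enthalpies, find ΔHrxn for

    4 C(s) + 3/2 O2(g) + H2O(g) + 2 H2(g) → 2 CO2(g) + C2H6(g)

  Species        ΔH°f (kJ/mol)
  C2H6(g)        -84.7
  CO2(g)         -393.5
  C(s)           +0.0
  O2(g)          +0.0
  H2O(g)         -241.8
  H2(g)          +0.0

ΔHrxn = -629.9 kJ/mol

ΔH°rxn = Σ nΔHf°(products) − Σ nΔHf°(reactants).
Products: 2·(-393.5) + 1·(-84.7) = -871.7
Reactants: 4·(+0.0) + 3/2·(+0.0) + 1·(-241.8) + 2·(+0.0) = -241.8
ΔHrxn = (-871.7) − (-241.8) = -629.9 kJ/mol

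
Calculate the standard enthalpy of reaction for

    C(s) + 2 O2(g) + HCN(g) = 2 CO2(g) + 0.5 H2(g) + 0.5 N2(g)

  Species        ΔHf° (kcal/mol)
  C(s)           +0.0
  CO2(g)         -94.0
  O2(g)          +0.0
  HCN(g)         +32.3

ΔH°rxn = Σ nΔHf°(products) − Σ nΔHf°(reactants).
Products: 2·(-94.0) + 1/2·(+0.0) + 1/2·(+0.0) = -188.0
Reactants: 1·(+0.0) + 2·(+0.0) + 1·(+32.3) = +32.3
ΔH_rxn = (-188.0) − (+32.3) = -220.3 kcal/mol

ΔH_rxn = -220.3 kcal/mol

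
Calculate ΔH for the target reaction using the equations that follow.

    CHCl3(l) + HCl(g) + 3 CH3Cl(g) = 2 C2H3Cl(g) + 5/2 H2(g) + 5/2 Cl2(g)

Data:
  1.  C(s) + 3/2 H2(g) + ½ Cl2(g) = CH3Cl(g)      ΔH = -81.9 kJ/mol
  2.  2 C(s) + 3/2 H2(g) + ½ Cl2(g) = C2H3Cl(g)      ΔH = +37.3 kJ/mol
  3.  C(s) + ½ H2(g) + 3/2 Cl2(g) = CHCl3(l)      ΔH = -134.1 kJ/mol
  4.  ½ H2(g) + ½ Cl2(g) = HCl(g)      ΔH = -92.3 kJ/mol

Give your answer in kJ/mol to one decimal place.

eq. 1 reversed and × 3: (-3)·(-81.9) = +245.7 kJ/mol
eq. 2 × 2: (2)·(+37.3) = +74.6 kJ/mol
eq. 3 reversed: +134.1 kJ/mol
eq. 4 reversed: +92.3 kJ/mol
ΔH = (-3)·(-81.9) + (2)·(+37.3) + (-1)·(-134.1) + (-1)·(-92.3) = 546.7 kJ/mol

ΔH = 546.7 kJ/mol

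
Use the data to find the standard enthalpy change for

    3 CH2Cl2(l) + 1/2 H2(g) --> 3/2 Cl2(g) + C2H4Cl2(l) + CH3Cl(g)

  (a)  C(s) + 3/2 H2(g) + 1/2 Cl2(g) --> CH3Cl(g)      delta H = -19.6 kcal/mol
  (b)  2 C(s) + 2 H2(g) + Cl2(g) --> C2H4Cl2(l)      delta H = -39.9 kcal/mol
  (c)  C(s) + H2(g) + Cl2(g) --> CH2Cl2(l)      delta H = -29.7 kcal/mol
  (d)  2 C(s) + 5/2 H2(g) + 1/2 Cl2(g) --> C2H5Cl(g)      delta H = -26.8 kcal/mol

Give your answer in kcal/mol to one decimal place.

delta H = 29.6 kcal/mol

(a) as written (CH3Cl(g) already on the product side): -19.6 kcal/mol
(b) as written (C2H4Cl2(l) already on the product side): -39.9 kcal/mol
(c) reversed and × 3 (reverse to put CH2Cl2(l) on the reactant side; scale by 3 for the 3 CH2Cl2(l)): (-3)·(-29.7) = +89.1 kcal/mol
(d): not needed (C2H5Cl(g) appears nowhere else).
delta H = (-19.6) + (-39.9) + (+89.1) = 29.6 kcal/mol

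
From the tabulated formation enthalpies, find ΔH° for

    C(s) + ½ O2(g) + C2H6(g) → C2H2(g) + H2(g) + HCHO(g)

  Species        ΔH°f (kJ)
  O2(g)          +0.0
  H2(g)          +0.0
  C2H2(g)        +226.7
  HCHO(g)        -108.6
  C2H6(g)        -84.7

ΔH° = 202.8 kJ

Products: 1·(+226.7) + 1·(+0.0) + 1·(-108.6) = +118.1
Reactants: 1·(+0.0) + 1/2·(+0.0) + 1·(-84.7) = -84.7
ΔH° = (+118.1) − (-84.7) = 202.8 kJ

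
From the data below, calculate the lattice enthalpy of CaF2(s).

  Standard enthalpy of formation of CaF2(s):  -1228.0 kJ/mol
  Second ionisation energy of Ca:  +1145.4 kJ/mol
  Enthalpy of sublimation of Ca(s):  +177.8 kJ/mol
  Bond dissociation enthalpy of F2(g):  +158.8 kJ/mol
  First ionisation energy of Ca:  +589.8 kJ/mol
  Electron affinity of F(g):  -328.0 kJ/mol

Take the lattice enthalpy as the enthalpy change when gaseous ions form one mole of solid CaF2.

U = -2643.8 kJ/mol

ΔHf° = 1·ΔHsub + 1·(ΣIE) + 1·D(F2) + 2·EA + U
-1228.0 = 1·(+177.8) + 1·(+1735.2) + 1·(+158.8) + 2·(-328.0) + U
U = -1228.0 − (+1415.8) = -2643.8 kJ/mol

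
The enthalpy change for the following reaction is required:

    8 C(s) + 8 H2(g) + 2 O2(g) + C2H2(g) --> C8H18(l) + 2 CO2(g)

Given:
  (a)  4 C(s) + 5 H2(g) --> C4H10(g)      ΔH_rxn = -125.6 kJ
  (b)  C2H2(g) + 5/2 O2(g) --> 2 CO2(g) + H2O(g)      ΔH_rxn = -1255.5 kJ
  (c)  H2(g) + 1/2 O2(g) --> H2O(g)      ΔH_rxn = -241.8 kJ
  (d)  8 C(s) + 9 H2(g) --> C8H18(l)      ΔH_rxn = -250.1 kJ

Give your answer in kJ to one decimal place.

ΔH_rxn = -1263.8 kJ

(a): not needed (C4H10(g) appears nowhere else).
(b) as written (C2H2(g) already on the reactant side): -1255.5 kJ
(c) reversed: +241.8 kJ
(d) as written (C8H18(l) already on the product side): -250.1 kJ
ΔH_rxn = (-1255.5) + (+241.8) + (-250.1) = -1263.8 kJ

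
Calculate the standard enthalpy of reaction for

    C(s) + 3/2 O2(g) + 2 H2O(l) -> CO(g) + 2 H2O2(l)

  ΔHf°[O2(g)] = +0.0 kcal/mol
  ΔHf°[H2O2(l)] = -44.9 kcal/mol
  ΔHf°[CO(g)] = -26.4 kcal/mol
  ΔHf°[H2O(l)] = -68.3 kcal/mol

Products: 1·(-26.4) + 2·(-44.9) = -116.2
Reactants: 1·(+0.0) + 3/2·(+0.0) + 2·(-68.3) = -136.6
ΔH°rxn = (-116.2) − (-136.6) = 20.4 kcal/mol

ΔH°rxn = 20.4 kcal/mol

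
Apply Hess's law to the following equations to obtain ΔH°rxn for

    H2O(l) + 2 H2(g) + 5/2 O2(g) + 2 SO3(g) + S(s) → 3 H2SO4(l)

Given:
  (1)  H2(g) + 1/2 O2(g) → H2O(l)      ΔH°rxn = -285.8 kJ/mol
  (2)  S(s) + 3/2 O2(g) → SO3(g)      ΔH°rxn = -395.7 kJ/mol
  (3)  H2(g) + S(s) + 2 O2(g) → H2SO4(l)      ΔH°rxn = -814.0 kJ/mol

(1) reversed: +285.8 kJ/mol
(2) reversed and × 2: (-2)·(-395.7) = +791.4 kJ/mol
(3) × 3: (3)·(-814.0) = -2442.0 kJ/mol
Combining the equations, ΔH°rxn = (-1)·(-285.8) + (-2)·(-395.7) + (3)·(-814.0) = -1364.8 kJ/mol

ΔH°rxn = -1364.8 kJ/mol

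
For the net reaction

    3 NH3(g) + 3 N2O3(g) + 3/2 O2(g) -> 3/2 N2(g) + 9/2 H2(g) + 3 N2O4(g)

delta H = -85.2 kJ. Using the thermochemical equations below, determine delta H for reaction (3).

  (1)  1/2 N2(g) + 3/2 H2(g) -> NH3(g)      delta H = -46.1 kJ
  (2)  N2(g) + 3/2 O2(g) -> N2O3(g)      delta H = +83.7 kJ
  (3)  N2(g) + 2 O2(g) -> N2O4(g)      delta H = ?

(1) reversed and × 3: (-3)·(-46.1) = +138.3 kJ
(2) reversed and × 3: (-3)·(+83.7) = -251.1 kJ
(3) × 3: contributes 3·x
-85.2 = (+138.3) + (-251.1) + 3·x
x = (-85.2 − (-112.8)) / (3) = 9.2 kJ

delta H = 9.2 kJ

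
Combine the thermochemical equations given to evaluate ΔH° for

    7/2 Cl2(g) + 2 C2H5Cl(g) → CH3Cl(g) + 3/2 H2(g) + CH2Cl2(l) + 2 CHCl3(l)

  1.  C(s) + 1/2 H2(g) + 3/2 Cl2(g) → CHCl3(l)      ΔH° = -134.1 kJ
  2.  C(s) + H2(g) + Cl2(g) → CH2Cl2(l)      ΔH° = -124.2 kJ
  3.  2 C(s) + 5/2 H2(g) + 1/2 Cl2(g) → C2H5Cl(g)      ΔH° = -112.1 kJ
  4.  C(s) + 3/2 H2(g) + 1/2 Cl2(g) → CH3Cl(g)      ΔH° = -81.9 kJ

eq. 1 × 2 (scale by 2 for the 2 CHCl3(l)): (2)·(-134.1) = -268.2 kJ
eq. 2 as written (CH2Cl2(l) already on the product side): -124.2 kJ
eq. 3 reversed and × 2 (C2H5Cl(g) must end up as a reactant; scale by 2 for the 2 C2H5Cl(g)): (-2)·(-112.1) = +224.2 kJ
eq. 4 as written (CH3Cl(g) already on the product side): -81.9 kJ
By Hess's law, ΔH° = (2)·(-134.1) + (1)·(-124.2) + (-2)·(-112.1) + (1)·(-81.9) = -250.1 kJ

ΔH° = -250.1 kJ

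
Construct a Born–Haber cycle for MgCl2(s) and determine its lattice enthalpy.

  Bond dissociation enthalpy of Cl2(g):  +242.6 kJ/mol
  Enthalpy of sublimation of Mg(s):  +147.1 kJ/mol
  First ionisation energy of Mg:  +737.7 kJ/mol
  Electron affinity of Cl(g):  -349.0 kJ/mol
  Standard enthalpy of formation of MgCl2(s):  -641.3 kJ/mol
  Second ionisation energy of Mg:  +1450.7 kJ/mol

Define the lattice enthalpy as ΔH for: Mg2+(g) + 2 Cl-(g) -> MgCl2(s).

U = -2521.4 kJ/mol

ΔHf° = 1·ΔHsub + 1·(ΣIE) + 1·D(Cl2) + 2·EA + U
-641.3 = 1·(+147.1) + 1·(+2188.4) + 1·(+242.6) + 2·(-349.0) + U
U = -641.3 − (+1880.1) = -2521.4 kJ/mol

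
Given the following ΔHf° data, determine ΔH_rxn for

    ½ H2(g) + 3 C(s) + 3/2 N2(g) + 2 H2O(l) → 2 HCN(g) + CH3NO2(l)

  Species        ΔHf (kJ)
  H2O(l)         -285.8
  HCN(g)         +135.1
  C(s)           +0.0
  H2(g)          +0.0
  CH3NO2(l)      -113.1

Products: 2·(+135.1) + 1·(-113.1) = +157.1
Reactants: 1/2·(+0.0) + 3·(+0.0) + 3/2·(+0.0) + 2·(-285.8) = -571.6
ΔH_rxn = (+157.1) − (-571.6) = 728.7 kJ

ΔH_rxn = 728.7 kJ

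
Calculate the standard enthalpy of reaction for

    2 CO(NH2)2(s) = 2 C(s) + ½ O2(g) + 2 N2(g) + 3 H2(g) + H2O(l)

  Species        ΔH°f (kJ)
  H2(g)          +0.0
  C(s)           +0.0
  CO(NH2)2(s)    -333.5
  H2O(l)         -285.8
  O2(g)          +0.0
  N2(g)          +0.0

Products: 2·(+0.0) + 1/2·(+0.0) + 2·(+0.0) + 3·(+0.0) + 1·(-285.8) = -285.8
Reactants: 2·(-333.5) = -667.0
ΔH_rxn = (-285.8) − (-667.0) = 381.2 kJ

ΔH_rxn = 381.2 kJ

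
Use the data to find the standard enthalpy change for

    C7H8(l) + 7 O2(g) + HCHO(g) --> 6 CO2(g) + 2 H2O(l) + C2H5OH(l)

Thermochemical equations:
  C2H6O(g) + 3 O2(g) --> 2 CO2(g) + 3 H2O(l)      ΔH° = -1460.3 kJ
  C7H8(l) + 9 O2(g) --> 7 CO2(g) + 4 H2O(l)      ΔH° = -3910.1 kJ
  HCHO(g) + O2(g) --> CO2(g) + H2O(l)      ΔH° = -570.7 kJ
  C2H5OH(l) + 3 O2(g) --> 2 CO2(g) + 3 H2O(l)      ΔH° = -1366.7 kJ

ΔH° = -3114.1 kJ

equation 1: not needed.
equation 2 as written: -3910.1 kJ
equation 3 as written: -570.7 kJ
equation 4 reversed: +1366.7 kJ
ΔH° = (1)·(-3910.1) + (1)·(-570.7) + (-1)·(-1366.7) = -3114.1 kJ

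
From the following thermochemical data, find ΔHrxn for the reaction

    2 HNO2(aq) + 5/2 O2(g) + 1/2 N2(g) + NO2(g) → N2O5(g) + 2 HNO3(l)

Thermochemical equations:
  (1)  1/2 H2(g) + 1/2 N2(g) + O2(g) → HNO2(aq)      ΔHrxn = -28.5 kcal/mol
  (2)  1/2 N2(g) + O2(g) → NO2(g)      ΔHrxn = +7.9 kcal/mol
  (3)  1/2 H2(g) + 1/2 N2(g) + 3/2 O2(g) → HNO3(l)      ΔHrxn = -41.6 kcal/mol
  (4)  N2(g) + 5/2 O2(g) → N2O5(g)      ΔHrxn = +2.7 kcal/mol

(1) reversed and × 2 (HNO2(aq) must end up as a reactant; scale by 2 for the 2 HNO2(aq)): (-2)·(-28.5) = +57.0 kcal/mol
(2) reversed (NO2(g) must end up as a reactant): -7.9 kcal/mol
(3) × 2 (×2 to match 2 HNO3(l) in the target): (2)·(-41.6) = -83.2 kcal/mol
(4) as written (N2O5(g) already on the product side): +2.7 kcal/mol
ΔHrxn = (+57.0) + (-7.9) + (-83.2) + (+2.7) = -31.4 kcal/mol

ΔHrxn = -31.4 kcal/mol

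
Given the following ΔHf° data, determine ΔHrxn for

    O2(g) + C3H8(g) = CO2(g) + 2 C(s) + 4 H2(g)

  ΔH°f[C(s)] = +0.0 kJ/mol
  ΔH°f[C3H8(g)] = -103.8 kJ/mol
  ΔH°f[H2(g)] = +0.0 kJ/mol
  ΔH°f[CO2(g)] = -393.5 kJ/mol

ΔHrxn = -289.7 kJ/mol

Products: 1·(-393.5) + 2·(+0.0) + 4·(+0.0) = -393.5
Reactants: 1·(+0.0) + 1·(-103.8) = -103.8
ΔHrxn = (-393.5) − (-103.8) = -289.7 kJ/mol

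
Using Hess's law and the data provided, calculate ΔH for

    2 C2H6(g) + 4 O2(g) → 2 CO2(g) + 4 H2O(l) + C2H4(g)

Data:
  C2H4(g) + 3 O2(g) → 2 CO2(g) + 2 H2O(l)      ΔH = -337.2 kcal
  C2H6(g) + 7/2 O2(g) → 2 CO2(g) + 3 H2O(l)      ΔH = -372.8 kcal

equation 1 reversed (C2H4(g) must end up as a product): +337.2 kcal
equation 2 × 2 (scale by 2 for the 2 C2H6(g)): (2)·(-372.8) = -745.6 kcal
ΔH = (+337.2) + (-745.6) = -408.4 kcal

ΔH = -408.4 kcal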